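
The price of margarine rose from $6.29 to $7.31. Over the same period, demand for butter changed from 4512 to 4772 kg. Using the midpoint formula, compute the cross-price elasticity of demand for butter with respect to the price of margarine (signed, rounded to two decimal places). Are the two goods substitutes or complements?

%ΔQ_{butter} = (4772 − 4512)/avg = 260/4642 = 0.056010…
%ΔP_{margarine} = (7.31 − 6.29)/avg = 1.02/6.8 = 0.15
E_cross = (260/4642) / (1.02/6.8) = 0.3734…
E_cross > 0 ⇒ the goods are substitutes.

0.37; substitutes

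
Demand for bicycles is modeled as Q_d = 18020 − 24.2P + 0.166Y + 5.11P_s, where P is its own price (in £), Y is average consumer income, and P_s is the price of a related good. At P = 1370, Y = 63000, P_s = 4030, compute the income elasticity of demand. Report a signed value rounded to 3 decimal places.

0.657

At the given values, Q_d = 18020 − 24.2(1370) + 0.166(63000) + 5.11(4030) = 15917.3.
∂Q_d/∂Y = 0.166.
E = (0.166) × (63000/15917.3) = 0.65702…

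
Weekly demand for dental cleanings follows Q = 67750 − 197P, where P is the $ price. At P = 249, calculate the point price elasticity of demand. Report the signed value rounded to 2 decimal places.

-2.62

dQ/dP = −197. At P = 249, Q = 67750 − 197(249) = 18697.
Ed = (dQ/dP)·(P/Q) = −197 × (249/18697) = -2.6235…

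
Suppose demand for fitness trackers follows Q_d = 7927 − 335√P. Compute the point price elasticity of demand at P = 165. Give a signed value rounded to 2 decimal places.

-0.59

dQ_d/dP = −335/(2√P) = -13.0399. At P = 165, Q_d = 3623.85.
Ed = (dQ_d/dP)·(P/Q_d) = (-13.0399) × (165/3623.85) = -0.5937…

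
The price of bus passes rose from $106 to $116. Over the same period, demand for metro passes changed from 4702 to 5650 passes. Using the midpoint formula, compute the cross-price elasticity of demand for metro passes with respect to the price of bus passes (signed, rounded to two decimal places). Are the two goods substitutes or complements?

%ΔQ_{metro passes} = (5650 − 4702)/avg = 948/5176 = 0.183153…
%ΔP_{bus passes} = (116 − 106)/avg = 10/111 = 0.090090…
E_cross = (948/5176) / (10/111) = 2.0329…
E_cross > 0 ⇒ the goods are substitutes.

2.03; substitutes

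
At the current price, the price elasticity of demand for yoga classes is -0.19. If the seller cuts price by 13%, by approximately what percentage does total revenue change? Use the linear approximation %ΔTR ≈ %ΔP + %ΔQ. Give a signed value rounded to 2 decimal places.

-10.53%

%ΔQ ≈ Ed × %ΔP = (-0.19) × (-13%) = +2.4700%
%ΔTR ≈ %ΔP + %ΔQ = (-13%) + (+2.4700%) = -10.5300%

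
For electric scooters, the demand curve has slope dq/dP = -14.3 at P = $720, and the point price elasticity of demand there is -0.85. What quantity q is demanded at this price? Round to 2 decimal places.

12112.94

Ed = (dq/dP)·(P/q) ⇒ q = (dq/dP)·P/Ed = (-14.3)·720/(-0.85) = 12112.9411…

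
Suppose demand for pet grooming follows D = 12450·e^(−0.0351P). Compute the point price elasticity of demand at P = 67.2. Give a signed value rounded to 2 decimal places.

-2.36

dD/dP = −0.0351·D = -41.314. At P = 67.2, D = 1177.04.
Ed = (dD/dP)·(P/D) = (-41.314) × (67.2/1177.04) = -2.3587…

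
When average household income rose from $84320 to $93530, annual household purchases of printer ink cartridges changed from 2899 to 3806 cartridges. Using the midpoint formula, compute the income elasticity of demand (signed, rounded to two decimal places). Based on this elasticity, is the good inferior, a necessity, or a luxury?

2.61; luxury

%ΔQ = (3806 − 2899)/[( 2899 + 3806)/2] = 907/3352.5 = 0.270544…
%ΔIncome = (93530 − 84320)/[( 84320 + 93530)/2] = 9210/88925 = 0.103570…
E_income = (907/3352.5) / (9210/88925) = 2.6121…
E_income > 1 ⇒ normal good, luxury.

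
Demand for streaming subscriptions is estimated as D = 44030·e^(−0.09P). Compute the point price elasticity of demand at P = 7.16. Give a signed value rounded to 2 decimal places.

dD/dP = −0.09·D = -2080.33. At P = 7.16, D = 23114.8.
Ed = (dD/dP)·(P/D) = (-2080.33) × (7.16/23114.8) = -0.6444

-0.64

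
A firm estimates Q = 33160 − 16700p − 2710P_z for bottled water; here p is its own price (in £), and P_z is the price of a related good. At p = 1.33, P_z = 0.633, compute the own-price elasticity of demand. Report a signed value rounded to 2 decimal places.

At the given values, Q = 33160 − 16700(1.33) − 2710(0.633) = 9233.57.
∂Q/∂p = −16700.
E = (-16700) × (1.33/9233.57) = -2.4054…

-2.41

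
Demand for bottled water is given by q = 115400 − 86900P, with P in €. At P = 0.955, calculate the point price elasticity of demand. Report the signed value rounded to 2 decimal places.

-2.56

dq/dP = −86900. At P = 0.955, q = 115400 − 86900(0.955) = 32410.5.
Ed = (dq/dP)·(P/q) = −86900 × (0.955/32410.5) = -2.5605…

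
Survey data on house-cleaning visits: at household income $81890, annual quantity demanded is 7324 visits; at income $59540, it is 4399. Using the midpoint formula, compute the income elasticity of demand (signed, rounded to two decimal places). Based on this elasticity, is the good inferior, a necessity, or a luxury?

1.58; luxury

%ΔQ = (4399 − 7324)/[( 7324 + 4399)/2] = -2925/5861.5 = -0.499019…
%ΔIncome = (59540 − 81890)/[( 81890 + 59540)/2] = -22350/70715 = -0.316057…
E_income = (-2925/5861.5) / (-22350/70715) = 1.5788…
E_income > 1 ⇒ normal good, luxury.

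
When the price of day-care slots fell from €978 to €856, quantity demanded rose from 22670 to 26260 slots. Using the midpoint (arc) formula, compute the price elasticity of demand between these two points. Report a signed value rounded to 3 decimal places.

-1.103

%ΔQ = (26260 − 22670) / [(22670 + 26260)/2] = 3590/24465 = 0.146740…
%ΔP = (856 − 978) / [(978 + 856)/2] = -122/917 = -0.133042…
Arc Ed = %ΔQ / %ΔP = (3590/24465) / (-122/917) = -1.10295…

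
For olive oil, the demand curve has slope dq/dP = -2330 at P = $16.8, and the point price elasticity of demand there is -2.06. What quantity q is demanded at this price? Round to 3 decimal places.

19001.942

Ed = (dq/dP)·(P/q) ⇒ q = (dq/dP)·P/Ed = (-2330)·16.8/(-2.06) = 19001.94174…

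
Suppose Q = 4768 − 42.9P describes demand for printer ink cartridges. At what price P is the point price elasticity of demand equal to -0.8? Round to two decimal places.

49.40

Ed = −42.9P/(4768 − 42.9P). Set this equal to -0.8:
42.9P = 0.8·(4768 − 42.9P) ⇒ 42.9P(1 + 0.8) = 0.8·4768
P = 0.8·4768 / (42.9·1.8) = 49.3965…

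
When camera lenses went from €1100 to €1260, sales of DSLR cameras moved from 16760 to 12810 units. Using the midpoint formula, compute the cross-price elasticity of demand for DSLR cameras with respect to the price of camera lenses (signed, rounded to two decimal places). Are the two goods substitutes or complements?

%ΔQ_{DSLR cameras} = (12810 − 16760)/avg = -3950/14785 = -0.267162…
%ΔP_{camera lenses} = (1260 − 1100)/avg = 160/1180 = 0.135593…
E_cross = (-3950/14785) / (160/1180) = -1.9703…
E_cross < 0 ⇒ the goods are complements.

-1.97; complements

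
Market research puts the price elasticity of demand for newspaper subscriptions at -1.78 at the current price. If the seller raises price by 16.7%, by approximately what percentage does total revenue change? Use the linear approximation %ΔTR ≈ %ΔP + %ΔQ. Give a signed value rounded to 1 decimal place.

-13.0%

%ΔQ ≈ Ed × %ΔP = (-1.78) × (+16.7%) = -29.7260%
%ΔTR ≈ %ΔP + %ΔQ = (+16.7%) + (-29.7260%) = -13.0260%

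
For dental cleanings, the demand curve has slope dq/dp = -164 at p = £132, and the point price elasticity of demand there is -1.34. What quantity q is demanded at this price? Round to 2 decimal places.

Ed = (dq/dp)·(p/q) ⇒ q = (dq/dp)·p/Ed = (-164)·132/(-1.34) = 16155.2238…

16155.22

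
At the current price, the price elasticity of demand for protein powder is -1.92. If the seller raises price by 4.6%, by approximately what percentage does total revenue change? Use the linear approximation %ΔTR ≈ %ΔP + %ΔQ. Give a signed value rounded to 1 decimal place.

-4.2%

%ΔQ ≈ Ed × %ΔP = (-1.92) × (+4.6%) = -8.8320%
%ΔTR ≈ %ΔP + %ΔQ = (+4.6%) + (-8.8320%) = -4.2320%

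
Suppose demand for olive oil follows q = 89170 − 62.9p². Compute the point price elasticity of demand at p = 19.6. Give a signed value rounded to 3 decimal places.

-0.743

dq/dp = −2·62.9·p = -2465.68. At p = 19.6, q = 65006.336.
Ed = (dq/dp)·(p/q) = (-2465.68) × (19.6/65006.336) = -0.74342…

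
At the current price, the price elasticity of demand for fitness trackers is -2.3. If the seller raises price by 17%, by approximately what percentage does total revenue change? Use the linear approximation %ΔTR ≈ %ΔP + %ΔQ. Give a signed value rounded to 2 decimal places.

-22.10%

%ΔQ ≈ Ed × %ΔP = (-2.3) × (+17%) = -39.1000%
%ΔTR ≈ %ΔP + %ΔQ = (+17%) + (-39.1000%) = -22.1000%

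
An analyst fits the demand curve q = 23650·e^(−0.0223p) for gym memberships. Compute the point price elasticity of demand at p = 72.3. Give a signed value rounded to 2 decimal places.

-1.61

dq/dp = −0.0223·q = -105.179. At p = 72.3, q = 4716.53.
Ed = (dq/dp)·(p/q) = (-105.179) × (72.3/4716.53) = -1.6122…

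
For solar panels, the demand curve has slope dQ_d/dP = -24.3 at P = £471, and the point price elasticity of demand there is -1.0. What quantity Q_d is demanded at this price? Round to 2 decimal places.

11445.30

Ed = (dQ_d/dP)·(P/Q_d) ⇒ Q_d = (dQ_d/dP)·P/Ed = (-24.3)·471/(-1.0) = 11445.3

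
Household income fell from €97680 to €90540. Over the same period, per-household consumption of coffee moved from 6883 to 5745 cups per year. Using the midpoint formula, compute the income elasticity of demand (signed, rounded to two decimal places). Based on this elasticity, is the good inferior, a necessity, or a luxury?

%ΔQ = (5745 − 6883)/[( 6883 + 5745)/2] = -1138/6314 = -0.180234…
%ΔIncome = (90540 − 97680)/[( 97680 + 90540)/2] = -7140/94110 = -0.075868…
E_income = (-1138/6314) / (-7140/94110) = 2.3756…
E_income > 1 ⇒ normal good, luxury.

2.38; luxury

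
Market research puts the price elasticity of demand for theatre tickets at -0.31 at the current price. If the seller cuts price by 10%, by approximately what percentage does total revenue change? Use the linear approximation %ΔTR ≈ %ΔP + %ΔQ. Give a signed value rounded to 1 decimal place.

-6.9%

%ΔQ ≈ Ed × %ΔP = (-0.31) × (-10%) = +3.1000%
%ΔTR ≈ %ΔP + %ΔQ = (-10%) + (+3.1000%) = -6.9000%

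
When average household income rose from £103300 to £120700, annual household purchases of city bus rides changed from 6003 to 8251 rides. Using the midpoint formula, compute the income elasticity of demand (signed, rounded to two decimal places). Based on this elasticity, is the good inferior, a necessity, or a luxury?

2.03; luxury

%ΔQ = (8251 − 6003)/[( 6003 + 8251)/2] = 2248/7127 = 0.315420…
%ΔIncome = (120700 − 103300)/[( 103300 + 120700)/2] = 17400/112000 = 0.155357…
E_income = (2248/7127) / (17400/112000) = 2.0302…
E_income > 1 ⇒ normal good, luxury.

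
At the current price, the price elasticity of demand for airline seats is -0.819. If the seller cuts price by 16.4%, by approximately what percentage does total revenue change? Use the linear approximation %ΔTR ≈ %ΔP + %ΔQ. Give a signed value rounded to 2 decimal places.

-2.97%

%ΔQ ≈ Ed × %ΔP = (-0.819) × (-16.4%) = +13.4316%
%ΔTR ≈ %ΔP + %ΔQ = (-16.4%) + (+13.4316%) = -2.9684%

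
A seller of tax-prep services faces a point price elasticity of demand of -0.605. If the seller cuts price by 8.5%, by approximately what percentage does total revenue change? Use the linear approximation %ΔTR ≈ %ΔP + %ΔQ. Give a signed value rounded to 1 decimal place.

-3.4%

%ΔQ ≈ Ed × %ΔP = (-0.605) × (-8.5%) = +5.1425%
%ΔTR ≈ %ΔP + %ΔQ = (-8.5%) + (+5.1425%) = -3.3575%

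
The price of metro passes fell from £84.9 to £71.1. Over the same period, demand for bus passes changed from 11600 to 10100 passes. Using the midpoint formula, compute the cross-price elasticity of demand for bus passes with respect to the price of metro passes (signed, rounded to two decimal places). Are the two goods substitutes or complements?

0.78; substitutes

%ΔQ_{bus passes} = (10100 − 11600)/avg = -1500/10850 = -0.138248…
%ΔP_{metro passes} = (71.1 − 84.9)/avg = -13.8/78 = -0.176923…
E_cross = (-1500/10850) / (-13.8/78) = 0.7814…
E_cross > 0 ⇒ the goods are substitutes.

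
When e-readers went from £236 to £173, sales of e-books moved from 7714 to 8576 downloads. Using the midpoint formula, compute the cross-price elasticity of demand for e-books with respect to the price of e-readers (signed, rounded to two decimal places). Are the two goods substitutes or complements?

%ΔQ_{e-books} = (8576 − 7714)/avg = 862/8145 = 0.105831…
%ΔP_{e-readers} = (173 − 236)/avg = -63/204.5 = -0.308068…
E_cross = (862/8145) / (-63/204.5) = -0.3435…
E_cross < 0 ⇒ the goods are complements.

-0.34; complements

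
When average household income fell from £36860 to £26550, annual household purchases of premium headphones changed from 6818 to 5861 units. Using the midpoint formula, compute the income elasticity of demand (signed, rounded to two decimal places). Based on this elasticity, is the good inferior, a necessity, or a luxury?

%ΔQ = (5861 − 6818)/[( 6818 + 5861)/2] = -957/6339.5 = -0.150958…
%ΔIncome = (26550 − 36860)/[( 36860 + 26550)/2] = -10310/31705 = -0.325185…
E_income = (-957/6339.5) / (-10310/31705) = 0.4642…
0 < E_income < 1 ⇒ normal good, necessity.

0.46; necessity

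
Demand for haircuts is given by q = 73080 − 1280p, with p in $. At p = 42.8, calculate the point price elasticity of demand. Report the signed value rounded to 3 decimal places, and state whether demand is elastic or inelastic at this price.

dq/dp = −1280. At p = 42.8, q = 73080 − 1280(42.8) = 18296.
Ed = (dq/dp)·(p/q) = −1280 × (42.8/18296) = -2.99431…
|Ed| = 2.994 > 1, so demand is elastic.

-2.994; elastic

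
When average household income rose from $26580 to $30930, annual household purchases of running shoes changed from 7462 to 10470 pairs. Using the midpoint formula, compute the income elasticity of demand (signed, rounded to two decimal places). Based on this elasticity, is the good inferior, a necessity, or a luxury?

%ΔQ = (10470 − 7462)/[( 7462 + 10470)/2] = 3008/8966 = 0.335489…
%ΔIncome = (30930 − 26580)/[( 26580 + 30930)/2] = 4350/28755 = 0.151278…
E_income = (3008/8966) / (4350/28755) = 2.2177…
E_income > 1 ⇒ normal good, luxury.

2.22; luxury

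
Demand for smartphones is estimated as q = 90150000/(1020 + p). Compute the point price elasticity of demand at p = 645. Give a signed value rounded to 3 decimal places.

-0.387

dq/dp = −90150000/(1020 + p)² = -32.519. At p = 645, q = 54144.1.
Ed = (dq/dp)·(p/q) = (-32.519) × (645/54144.1) = -0.38738…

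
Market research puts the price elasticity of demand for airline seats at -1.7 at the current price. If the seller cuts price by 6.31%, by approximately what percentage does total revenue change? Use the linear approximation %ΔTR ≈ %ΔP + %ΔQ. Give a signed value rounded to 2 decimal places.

+4.42%

%ΔQ ≈ Ed × %ΔP = (-1.7) × (-6.31%) = +10.7270%
%ΔTR ≈ %ΔP + %ΔQ = (-6.31%) + (+10.7270%) = +4.4170%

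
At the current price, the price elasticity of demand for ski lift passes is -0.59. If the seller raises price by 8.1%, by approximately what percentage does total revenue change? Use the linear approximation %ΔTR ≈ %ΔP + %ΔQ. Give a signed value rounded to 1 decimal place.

+3.3%

%ΔQ ≈ Ed × %ΔP = (-0.59) × (+8.1%) = -4.7790%
%ΔTR ≈ %ΔP + %ΔQ = (+8.1%) + (-4.7790%) = +3.3210%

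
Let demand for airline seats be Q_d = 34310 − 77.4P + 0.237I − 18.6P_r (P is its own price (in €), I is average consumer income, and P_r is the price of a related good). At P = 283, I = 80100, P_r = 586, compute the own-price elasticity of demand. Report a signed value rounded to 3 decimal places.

-1.069

At the given values, Q_d = 34310 − 77.4(283) + 0.237(80100) − 18.6(586) = 20489.9.
∂Q_d/∂P = −77.4.
E = (-77.4) × (283/20489.9) = -1.06902…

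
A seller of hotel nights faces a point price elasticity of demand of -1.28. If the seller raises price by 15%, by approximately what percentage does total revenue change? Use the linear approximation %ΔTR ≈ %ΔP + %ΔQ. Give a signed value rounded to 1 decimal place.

-4.2%

%ΔQ ≈ Ed × %ΔP = (-1.28) × (+15%) = -19.2000%
%ΔTR ≈ %ΔP + %ΔQ = (+15%) + (-19.2000%) = -4.2000%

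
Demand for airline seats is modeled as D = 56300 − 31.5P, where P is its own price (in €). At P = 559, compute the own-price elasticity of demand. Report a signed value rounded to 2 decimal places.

At the given values, D = 56300 − 31.5(559) = 38691.5.
∂D/∂P = −31.5.
E = (-31.5) × (559/38691.5) = -0.4550…

-0.46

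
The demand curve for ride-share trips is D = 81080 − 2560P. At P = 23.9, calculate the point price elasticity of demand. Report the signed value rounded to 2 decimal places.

-3.08

dD/dP = −2560. At P = 23.9, D = 81080 − 2560(23.9) = 19896.
Ed = (dD/dP)·(P/D) = −2560 × (23.9/19896) = -3.0751…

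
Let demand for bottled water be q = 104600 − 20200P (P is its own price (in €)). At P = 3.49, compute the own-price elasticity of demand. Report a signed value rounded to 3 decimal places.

-2.067

At the given values, q = 104600 − 20200(3.49) = 34102.
∂q/∂P = −20200.
E = (-20200) × (3.49/34102) = -2.06726…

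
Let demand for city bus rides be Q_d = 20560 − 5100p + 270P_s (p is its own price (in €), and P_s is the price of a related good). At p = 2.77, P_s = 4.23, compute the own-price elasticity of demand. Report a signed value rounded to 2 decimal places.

At the given values, Q_d = 20560 − 5100(2.77) + 270(4.23) = 7575.1.
∂Q_d/∂p = −5100.
E = (-5100) × (2.77/7575.1) = -1.8649…

-1.86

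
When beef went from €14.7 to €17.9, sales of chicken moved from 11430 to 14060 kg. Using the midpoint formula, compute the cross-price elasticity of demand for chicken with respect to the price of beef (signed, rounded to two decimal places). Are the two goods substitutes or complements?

1.05; substitutes

%ΔQ_{chicken} = (14060 − 11430)/avg = 2630/12745 = 0.206355…
%ΔP_{beef} = (17.9 − 14.7)/avg = 3.2/16.3 = 0.196319…
E_cross = (2630/12745) / (3.2/16.3) = 1.0511…
E_cross > 0 ⇒ the goods are substitutes.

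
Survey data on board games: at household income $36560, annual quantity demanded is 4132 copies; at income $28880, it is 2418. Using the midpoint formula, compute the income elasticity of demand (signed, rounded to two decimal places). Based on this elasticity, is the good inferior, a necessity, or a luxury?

%ΔQ = (2418 − 4132)/[( 4132 + 2418)/2] = -1714/3275 = -0.523358…
%ΔIncome = (28880 − 36560)/[( 36560 + 28880)/2] = -7680/32720 = -0.234718…
E_income = (-1714/3275) / (-7680/32720) = 2.2297…
E_income > 1 ⇒ normal good, luxury.

2.23; luxury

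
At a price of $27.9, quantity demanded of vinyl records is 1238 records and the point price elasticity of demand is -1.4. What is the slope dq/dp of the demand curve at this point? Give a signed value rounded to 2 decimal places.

Ed = (dq/dp)·(p/q) ⇒ dq/dp = Ed·q/p = (-1.4)·1238/27.9 = -62.1218…

-62.12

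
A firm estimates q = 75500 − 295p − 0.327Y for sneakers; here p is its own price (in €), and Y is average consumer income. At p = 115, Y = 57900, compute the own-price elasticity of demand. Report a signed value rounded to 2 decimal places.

At the given values, q = 75500 − 295(115) − 0.327(57900) = 22641.7.
∂q/∂p = −295.
E = (-295) × (115/22641.7) = -1.4983…

-1.50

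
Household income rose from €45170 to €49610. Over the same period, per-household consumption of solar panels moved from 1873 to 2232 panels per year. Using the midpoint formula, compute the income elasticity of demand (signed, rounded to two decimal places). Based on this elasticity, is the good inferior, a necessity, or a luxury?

%ΔQ = (2232 − 1873)/[( 1873 + 2232)/2] = 359/2052.5 = 0.174908…
%ΔIncome = (49610 − 45170)/[( 45170 + 49610)/2] = 4440/47390 = 0.093690…
E_income = (359/2052.5) / (4440/47390) = 1.8668…
E_income > 1 ⇒ normal good, luxury.

1.87; luxury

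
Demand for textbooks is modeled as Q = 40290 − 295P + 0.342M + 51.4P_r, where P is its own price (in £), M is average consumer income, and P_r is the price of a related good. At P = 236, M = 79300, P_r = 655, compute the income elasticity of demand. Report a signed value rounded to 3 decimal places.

At the given values, Q = 40290 − 295(236) + 0.342(79300) + 51.4(655) = 31457.6.
∂Q/∂M = 0.342.
E = (0.342) × (79300/31457.6) = 0.86213…

0.862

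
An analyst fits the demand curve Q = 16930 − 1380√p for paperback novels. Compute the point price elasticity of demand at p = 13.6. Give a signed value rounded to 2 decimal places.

dQ/dp = −1380/(2√p) = -187.103. At p = 13.6, Q = 11840.8.
Ed = (dQ/dp)·(p/Q) = (-187.103) × (13.6/11840.8) = -0.2149…

-0.21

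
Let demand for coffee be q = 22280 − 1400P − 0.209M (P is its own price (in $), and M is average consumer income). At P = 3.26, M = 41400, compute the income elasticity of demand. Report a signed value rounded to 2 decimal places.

-0.95

At the given values, q = 22280 − 1400(3.26) − 0.209(41400) = 9063.4.
∂q/∂M = -0.209.
E = (-0.209) × (41400/9063.4) = -0.9546…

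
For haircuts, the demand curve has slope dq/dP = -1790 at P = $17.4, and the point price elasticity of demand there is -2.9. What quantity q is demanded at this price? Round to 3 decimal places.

10740.000

Ed = (dq/dP)·(P/q) ⇒ q = (dq/dP)·P/Ed = (-1790)·17.4/(-2.9) = 10740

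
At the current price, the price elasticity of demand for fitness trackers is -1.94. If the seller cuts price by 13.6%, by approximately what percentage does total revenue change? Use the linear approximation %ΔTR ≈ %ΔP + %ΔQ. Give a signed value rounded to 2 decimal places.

+12.78%

%ΔQ ≈ Ed × %ΔP = (-1.94) × (-13.6%) = +26.3840%
%ΔTR ≈ %ΔP + %ΔQ = (-13.6%) + (+26.3840%) = +12.7840%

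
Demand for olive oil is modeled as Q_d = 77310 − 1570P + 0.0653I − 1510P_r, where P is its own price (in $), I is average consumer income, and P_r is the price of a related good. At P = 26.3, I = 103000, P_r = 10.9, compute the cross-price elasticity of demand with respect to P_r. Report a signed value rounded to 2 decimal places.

-0.63

At the given values, Q_d = 77310 − 1570(26.3) + 0.0653(103000) − 1510(10.9) = 26285.9.
∂Q_d/∂P_r = -1510.
E = (-1510) × (10.9/26285.9) = -0.6261…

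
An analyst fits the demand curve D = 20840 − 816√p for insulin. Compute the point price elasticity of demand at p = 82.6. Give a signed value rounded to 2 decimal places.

dD/dp = −816/(2√p) = -44.8921. At p = 82.6, D = 13423.8.
Ed = (dD/dp)·(p/D) = (-44.8921) × (82.6/13423.8) = -0.2762…

-0.28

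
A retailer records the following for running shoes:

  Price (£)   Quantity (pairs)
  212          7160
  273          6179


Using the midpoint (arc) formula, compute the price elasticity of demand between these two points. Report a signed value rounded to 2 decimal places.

-0.58

%ΔQ = (6179 − 7160) / [(7160 + 6179)/2] = -981/6669.5 = -0.147087…
%ΔP = (273 − 212) / [(212 + 273)/2] = 61/242.5 = 0.251546…
Arc Ed = %ΔQ / %ΔP = (-981/6669.5) / (61/242.5) = -0.5847…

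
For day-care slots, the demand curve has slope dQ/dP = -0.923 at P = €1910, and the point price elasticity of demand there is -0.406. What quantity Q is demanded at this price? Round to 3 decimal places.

Ed = (dQ/dP)·(P/Q) ⇒ Q = (dQ/dP)·P/Ed = (-0.923)·1910/(-0.406) = 4342.19211…

4342.192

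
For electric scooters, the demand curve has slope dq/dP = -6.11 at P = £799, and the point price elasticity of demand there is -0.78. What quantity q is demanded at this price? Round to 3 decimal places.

Ed = (dq/dP)·(P/q) ⇒ q = (dq/dP)·P/Ed = (-6.11)·799/(-0.78) = 6258.83333…

6258.833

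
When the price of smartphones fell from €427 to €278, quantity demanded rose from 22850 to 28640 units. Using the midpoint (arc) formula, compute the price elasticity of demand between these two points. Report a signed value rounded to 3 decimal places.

%ΔQ = (28640 − 22850) / [(22850 + 28640)/2] = 5790/25745 = 0.224898…
%ΔP = (278 − 427) / [(427 + 278)/2] = -149/352.5 = -0.422695…
Arc Ed = %ΔQ / %ΔP = (5790/25745) / (-149/352.5) = -0.53205…

-0.532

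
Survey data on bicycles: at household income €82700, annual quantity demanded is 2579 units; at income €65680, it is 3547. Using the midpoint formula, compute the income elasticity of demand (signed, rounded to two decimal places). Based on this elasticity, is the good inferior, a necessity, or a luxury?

%ΔQ = (3547 − 2579)/[( 2579 + 3547)/2] = 968/3063 = 0.316030…
%ΔIncome = (65680 − 82700)/[( 82700 + 65680)/2] = -17020/74190 = -0.229410…
E_income = (968/3063) / (-17020/74190) = -1.3775…
E_income < 0 ⇒ inferior good.

-1.38; inferior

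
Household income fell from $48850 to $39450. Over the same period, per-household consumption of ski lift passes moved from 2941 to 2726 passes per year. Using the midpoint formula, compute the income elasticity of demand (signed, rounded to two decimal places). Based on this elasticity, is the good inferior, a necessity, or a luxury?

%ΔQ = (2726 − 2941)/[( 2941 + 2726)/2] = -215/2833.5 = -0.075877…
%ΔIncome = (39450 − 48850)/[( 48850 + 39450)/2] = -9400/44150 = -0.212910…
E_income = (-215/2833.5) / (-9400/44150) = 0.3563…
0 < E_income < 1 ⇒ normal good, necessity.

0.36; necessity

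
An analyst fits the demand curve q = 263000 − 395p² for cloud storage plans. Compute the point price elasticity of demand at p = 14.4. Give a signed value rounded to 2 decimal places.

dq/dp = −2·395·p = -11376. At p = 14.4, q = 181092.8.
Ed = (dq/dp)·(p/q) = (-11376) × (14.4/181092.8) = -0.9045…

-0.90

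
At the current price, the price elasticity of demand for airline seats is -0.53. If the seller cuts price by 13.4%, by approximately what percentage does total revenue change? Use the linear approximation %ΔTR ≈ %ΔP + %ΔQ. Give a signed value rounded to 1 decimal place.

-6.3%

%ΔQ ≈ Ed × %ΔP = (-0.53) × (-13.4%) = +7.1020%
%ΔTR ≈ %ΔP + %ΔQ = (-13.4%) + (+7.1020%) = -6.2980%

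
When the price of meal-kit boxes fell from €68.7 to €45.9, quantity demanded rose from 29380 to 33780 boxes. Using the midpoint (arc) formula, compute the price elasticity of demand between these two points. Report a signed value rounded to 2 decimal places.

-0.35

%ΔQ = (33780 − 29380) / [(29380 + 33780)/2] = 4400/31580 = 0.139328…
%ΔP = (45.9 − 68.7) / [(68.7 + 45.9)/2] = -22.8/57.3 = -0.397905…
Arc Ed = %ΔQ / %ΔP = (4400/31580) / (-22.8/57.3) = -0.3501…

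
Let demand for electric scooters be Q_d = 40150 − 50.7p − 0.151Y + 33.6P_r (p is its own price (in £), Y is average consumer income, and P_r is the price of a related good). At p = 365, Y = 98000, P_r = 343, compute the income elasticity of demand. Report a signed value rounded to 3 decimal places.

-0.805

At the given values, Q_d = 40150 − 50.7(365) − 0.151(98000) + 33.6(343) = 18371.3.
∂Q_d/∂Y = -0.151.
E = (-0.151) × (98000/18371.3) = -0.80549…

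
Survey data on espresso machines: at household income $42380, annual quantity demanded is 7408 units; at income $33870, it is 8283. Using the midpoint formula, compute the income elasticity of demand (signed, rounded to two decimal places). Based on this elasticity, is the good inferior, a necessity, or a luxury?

%ΔQ = (8283 − 7408)/[( 7408 + 8283)/2] = 875/7845.5 = 0.111528…
%ΔIncome = (33870 − 42380)/[( 42380 + 33870)/2] = -8510/38125 = -0.223213…
E_income = (875/7845.5) / (-8510/38125) = -0.4996…
E_income < 0 ⇒ inferior good.

-0.50; inferior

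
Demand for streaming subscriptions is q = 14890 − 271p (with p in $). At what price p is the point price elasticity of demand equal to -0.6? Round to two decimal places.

Ed = −271p/(14890 − 271p). Set this equal to -0.6:
271p = 0.6·(14890 − 271p) ⇒ 271p(1 + 0.6) = 0.6·14890
p = 0.6·14890 / (271·1.6) = 20.6042…

20.60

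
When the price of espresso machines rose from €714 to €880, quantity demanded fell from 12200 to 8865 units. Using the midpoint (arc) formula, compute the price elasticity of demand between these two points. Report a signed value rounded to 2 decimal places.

%ΔQ = (8865 − 12200) / [(12200 + 8865)/2] = -3335/10532.5 = -0.316638…
%ΔP = (880 − 714) / [(714 + 880)/2] = 166/797 = 0.208281…
Arc Ed = %ΔQ / %ΔP = (-3335/10532.5) / (166/797) = -1.5202…

-1.52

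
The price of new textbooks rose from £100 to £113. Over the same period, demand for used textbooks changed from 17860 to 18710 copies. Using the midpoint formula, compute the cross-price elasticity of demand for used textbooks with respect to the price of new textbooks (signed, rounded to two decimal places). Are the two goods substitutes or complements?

0.38; substitutes

%ΔQ_{used textbooks} = (18710 − 17860)/avg = 850/18285 = 0.046486…
%ΔP_{new textbooks} = (113 − 100)/avg = 13/106.5 = 0.122065…
E_cross = (850/18285) / (13/106.5) = 0.3808…
E_cross > 0 ⇒ the goods are substitutes.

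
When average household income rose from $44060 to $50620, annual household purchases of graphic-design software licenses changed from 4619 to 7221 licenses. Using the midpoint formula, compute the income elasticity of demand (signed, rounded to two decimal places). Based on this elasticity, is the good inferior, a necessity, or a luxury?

%ΔQ = (7221 − 4619)/[( 4619 + 7221)/2] = 2602/5920 = 0.439527…
%ΔIncome = (50620 − 44060)/[( 44060 + 50620)/2] = 6560/47340 = 0.138572…
E_income = (2602/5920) / (6560/47340) = 3.1718…
E_income > 1 ⇒ normal good, luxury.

3.17; luxury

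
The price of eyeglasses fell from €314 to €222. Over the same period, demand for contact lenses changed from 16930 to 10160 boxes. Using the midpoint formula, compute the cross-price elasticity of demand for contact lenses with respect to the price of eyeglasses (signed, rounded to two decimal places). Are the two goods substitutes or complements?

1.46; substitutes

%ΔQ_{contact lenses} = (10160 − 16930)/avg = -6770/13545 = -0.499815…
%ΔP_{eyeglasses} = (222 − 314)/avg = -92/268 = -0.343283…
E_cross = (-6770/13545) / (-92/268) = 1.4559…
E_cross > 0 ⇒ the goods are substitutes.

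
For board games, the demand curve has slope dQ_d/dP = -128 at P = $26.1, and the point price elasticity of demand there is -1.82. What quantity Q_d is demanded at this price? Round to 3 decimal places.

Ed = (dQ_d/dP)·(P/Q_d) ⇒ Q_d = (dQ_d/dP)·P/Ed = (-128)·26.1/(-1.82) = 1835.60439…

1835.604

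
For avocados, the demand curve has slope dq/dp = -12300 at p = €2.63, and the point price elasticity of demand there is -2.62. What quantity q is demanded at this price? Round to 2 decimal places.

12346.95

Ed = (dq/dp)·(p/q) ⇒ q = (dq/dp)·p/Ed = (-12300)·2.63/(-2.62) = 12346.9465…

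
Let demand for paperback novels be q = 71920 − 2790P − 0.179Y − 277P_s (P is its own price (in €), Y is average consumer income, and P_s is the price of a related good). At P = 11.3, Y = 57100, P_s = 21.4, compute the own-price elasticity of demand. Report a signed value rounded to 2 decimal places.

-1.30

At the given values, q = 71920 − 2790(11.3) − 0.179(57100) − 277(21.4) = 24244.3.
∂q/∂P = −2790.
E = (-2790) × (11.3/24244.3) = -1.3003…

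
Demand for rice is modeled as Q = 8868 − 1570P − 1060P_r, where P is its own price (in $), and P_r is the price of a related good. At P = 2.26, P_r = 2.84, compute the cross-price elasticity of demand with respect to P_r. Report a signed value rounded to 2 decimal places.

-1.30

At the given values, Q = 8868 − 1570(2.26) − 1060(2.84) = 2309.4.
∂Q/∂P_r = -1060.
E = (-1060) × (2.84/2309.4) = -1.3035…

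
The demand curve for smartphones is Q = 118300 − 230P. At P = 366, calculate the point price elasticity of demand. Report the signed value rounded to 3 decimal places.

dQ/dP = −230. At P = 366, Q = 118300 − 230(366) = 34120.
Ed = (dQ/dP)·(P/Q) = −230 × (366/34120) = -2.46717…

-2.467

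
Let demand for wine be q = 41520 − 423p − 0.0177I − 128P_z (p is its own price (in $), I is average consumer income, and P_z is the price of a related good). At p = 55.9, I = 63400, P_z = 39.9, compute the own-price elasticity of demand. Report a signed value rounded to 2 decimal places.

-2.03

At the given values, q = 41520 − 423(55.9) − 0.0177(63400) − 128(39.9) = 11644.92.
∂q/∂p = −423.
E = (-423) × (55.9/11644.92) = -2.0305…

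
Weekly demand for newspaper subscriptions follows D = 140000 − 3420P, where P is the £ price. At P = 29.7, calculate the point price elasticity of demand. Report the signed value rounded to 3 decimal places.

-2.643

dD/dP = −3420. At P = 29.7, D = 140000 − 3420(29.7) = 38426.
Ed = (dD/dP)·(P/D) = −3420 × (29.7/38426) = -2.64336…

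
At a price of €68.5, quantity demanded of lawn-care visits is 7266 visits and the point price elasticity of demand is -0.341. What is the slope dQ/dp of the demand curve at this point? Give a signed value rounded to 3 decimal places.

-36.171

Ed = (dQ/dp)·(p/Q) ⇒ dQ/dp = Ed·Q/p = (-0.341)·7266/68.5 = -36.17089…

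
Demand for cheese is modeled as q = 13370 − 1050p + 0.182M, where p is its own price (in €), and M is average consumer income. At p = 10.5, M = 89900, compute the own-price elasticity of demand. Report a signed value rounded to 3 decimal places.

At the given values, q = 13370 − 1050(10.5) + 0.182(89900) = 18706.8.
∂q/∂p = −1050.
E = (-1050) × (10.5/18706.8) = -0.58935…

-0.589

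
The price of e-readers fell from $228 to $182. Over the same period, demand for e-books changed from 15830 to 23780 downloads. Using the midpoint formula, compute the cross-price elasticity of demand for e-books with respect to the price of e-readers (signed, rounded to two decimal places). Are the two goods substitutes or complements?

%ΔQ_{e-books} = (23780 − 15830)/avg = 7950/19805 = 0.401413…
%ΔP_{e-readers} = (182 − 228)/avg = -46/205 = -0.224390…
E_cross = (7950/19805) / (-46/205) = -1.7889…
E_cross < 0 ⇒ the goods are complements.

-1.79; complements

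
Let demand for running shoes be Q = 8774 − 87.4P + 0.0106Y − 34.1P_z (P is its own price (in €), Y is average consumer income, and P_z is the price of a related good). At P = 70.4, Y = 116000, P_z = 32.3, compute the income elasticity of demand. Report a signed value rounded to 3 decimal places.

At the given values, Q = 8774 − 87.4(70.4) + 0.0106(116000) − 34.1(32.3) = 2749.21.
∂Q/∂Y = 0.0106.
E = (0.0106) × (116000/2749.21) = 0.44725…

0.447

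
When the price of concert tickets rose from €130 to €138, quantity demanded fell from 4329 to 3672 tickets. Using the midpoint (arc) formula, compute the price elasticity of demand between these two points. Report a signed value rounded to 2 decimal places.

-2.75

%ΔQ = (3672 − 4329) / [(4329 + 3672)/2] = -657/4000.5 = -0.164229…
%ΔP = (138 − 130) / [(130 + 138)/2] = 8/134 = 0.059701…
Arc Ed = %ΔQ / %ΔP = (-657/4000.5) / (8/134) = -2.7508…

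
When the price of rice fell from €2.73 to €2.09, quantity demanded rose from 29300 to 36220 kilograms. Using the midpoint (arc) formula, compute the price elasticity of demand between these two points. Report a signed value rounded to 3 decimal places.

%ΔQ = (36220 − 29300) / [(29300 + 36220)/2] = 6920/32760 = 0.211233…
%ΔP = (2.09 − 2.73) / [(2.73 + 2.09)/2] = -0.64/2.41 = -0.265560…
Arc Ed = %ΔQ / %ΔP = (6920/32760) / (-0.64/2.41) = -0.79542…

-0.795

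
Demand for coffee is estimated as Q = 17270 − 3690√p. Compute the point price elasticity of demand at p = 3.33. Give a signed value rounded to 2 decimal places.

-0.32

dQ/dp = −3690/(2√p) = -1011.05. At p = 3.33, Q = 10536.4.
Ed = (dQ/dp)·(p/Q) = (-1011.05) × (3.33/10536.4) = -0.3195…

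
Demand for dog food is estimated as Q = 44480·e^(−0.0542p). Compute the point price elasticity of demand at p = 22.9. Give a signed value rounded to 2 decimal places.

dQ/dp = −0.0542·Q = -696.829. At p = 22.9, Q = 12856.6.
Ed = (dQ/dp)·(p/Q) = (-696.829) × (22.9/12856.6) = -1.2411…

-1.24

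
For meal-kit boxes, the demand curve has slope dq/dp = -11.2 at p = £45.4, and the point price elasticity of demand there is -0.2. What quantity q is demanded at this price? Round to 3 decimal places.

Ed = (dq/dp)·(p/q) ⇒ q = (dq/dp)·p/Ed = (-11.2)·45.4/(-0.2) = 2542.4

2542.400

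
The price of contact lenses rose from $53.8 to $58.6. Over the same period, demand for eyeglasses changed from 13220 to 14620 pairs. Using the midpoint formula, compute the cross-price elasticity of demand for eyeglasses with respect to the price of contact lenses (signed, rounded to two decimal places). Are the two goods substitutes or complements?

%ΔQ_{eyeglasses} = (14620 − 13220)/avg = 1400/13920 = 0.100574…
%ΔP_{contact lenses} = (58.6 − 53.8)/avg = 4.8/56.2 = 0.085409…
E_cross = (1400/13920) / (4.8/56.2) = 1.1775…
E_cross > 0 ⇒ the goods are substitutes.

1.18; substitutes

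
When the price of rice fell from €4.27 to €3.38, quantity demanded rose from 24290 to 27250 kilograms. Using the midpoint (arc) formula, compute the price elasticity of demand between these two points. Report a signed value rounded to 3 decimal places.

%ΔQ = (27250 − 24290) / [(24290 + 27250)/2] = 2960/25770 = 0.114862…
%ΔP = (3.38 − 4.27) / [(4.27 + 3.38)/2] = -0.89/3.825 = -0.232679…
Arc Ed = %ΔQ / %ΔP = (2960/25770) / (-0.89/3.825) = -0.49364…

-0.494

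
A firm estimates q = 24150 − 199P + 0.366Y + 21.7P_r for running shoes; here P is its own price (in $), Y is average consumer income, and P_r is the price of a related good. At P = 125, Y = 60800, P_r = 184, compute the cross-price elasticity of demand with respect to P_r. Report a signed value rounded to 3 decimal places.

At the given values, q = 24150 − 199(125) + 0.366(60800) + 21.7(184) = 25520.6.
∂q/∂P_r = 21.7.
E = (21.7) × (184/25520.6) = 0.15645…

0.156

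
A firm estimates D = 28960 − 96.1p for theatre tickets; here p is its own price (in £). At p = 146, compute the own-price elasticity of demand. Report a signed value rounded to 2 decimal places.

At the given values, D = 28960 − 96.1(146) = 14929.4.
∂D/∂p = −96.1.
E = (-96.1) × (146/14929.4) = -0.9397…

-0.94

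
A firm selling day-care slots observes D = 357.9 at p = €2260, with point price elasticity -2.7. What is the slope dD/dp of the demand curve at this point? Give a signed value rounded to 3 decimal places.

Ed = (dD/dp)·(p/D) ⇒ dD/dp = Ed·D/p = (-2.7)·357.9/2260 = -0.42757…

-0.428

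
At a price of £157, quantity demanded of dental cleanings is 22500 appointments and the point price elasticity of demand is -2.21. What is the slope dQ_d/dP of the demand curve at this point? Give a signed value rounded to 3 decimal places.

Ed = (dQ_d/dP)·(P/Q_d) ⇒ dQ_d/dP = Ed·Q_d/P = (-2.21)·22500/157 = -316.71974…

-316.720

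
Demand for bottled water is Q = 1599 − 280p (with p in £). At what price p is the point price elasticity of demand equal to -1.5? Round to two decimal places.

Ed = −280p/(1599 − 280p). Set this equal to -1.5:
280p = 1.5·(1599 − 280p) ⇒ 280p(1 + 1.5) = 1.5·1599
p = 1.5·1599 / (280·2.5) = 3.4264…

3.43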